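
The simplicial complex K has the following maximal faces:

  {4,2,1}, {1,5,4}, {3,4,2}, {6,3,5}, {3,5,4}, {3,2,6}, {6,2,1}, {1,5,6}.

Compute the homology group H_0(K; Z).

H_0 ≅ Z.

We work with the vertex ordering 1 < 2 < 3 < 4 < 5 < 6. The simplices of K, each written with vertices in increasing order, are:

  0-simplices (6): [1], [2], [3], [4], [5], [6]
  1-simplices (12): [1,2], [1,4], [1,5], [1,6], [2,3], [2,4], [2,6], [3,4], [3,5], [3,6], [4,5], [5,6]
  2-simplices (8): [1,2,4], [1,2,6], [1,4,5], [1,5,6], [2,3,4], [2,3,6], [3,4,5], [3,5,6]

giving chain groups C_0 ≅ Z^6, C_1 ≅ Z^12, C_2 ≅ Z^8.

Boundary ∂_1: C_1 → C_0 sends each edge [p,q] (with p < q) to q − p.
The 6×12 boundary matrix has rank 5 and Smith normal form diag(1,1,1,1,1).

Boundary ∂_2: C_2 → C_1 acts by ∂[p,q,r] = [q,r] − [p,r] + [p,q]. For instance
  ∂[1,2,6] = [2,6] − [1,6] + [1,2],
  ∂[1,5,6] = [5,6] − [1,6] + [1,5].
As a 12×8 matrix over Z this has rank 7, with invariant factors (1,1,1,1,1,1,1).

Now H_k = ker ∂_k / im ∂_{k+1}, so:

  H_0: rank C_0 − rank ∂_1 = 6 − 5 = 1, and the invariant factors of ∂_1 are all 1, so H_0 = Z.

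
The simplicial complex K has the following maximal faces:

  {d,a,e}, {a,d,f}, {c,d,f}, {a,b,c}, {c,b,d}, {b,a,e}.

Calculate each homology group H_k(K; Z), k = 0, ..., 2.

H_0 ≅ Z,  H_1 ≅ Z,  H_2 = 0.

K has 6 vertices, 12 edges, 6 triangles.
rank ∂_0 = 0, rank ∂_1 = 5 ⇒ b_0 = 6 − 0 − 5 = 1; all invariant factors of ∂_1 are 1 so no torsion. So H_0 = Z.
rank ∂_1 = 5, rank ∂_2 = 6 ⇒ b_1 = 12 − 5 − 6 = 1; all invariant factors of ∂_2 are 1 so no torsion. So H_1 = Z.
rank ∂_2 = 6, rank ∂_3 = 0 ⇒ b_2 = 6 − 6 − 0 = 0. So H_2 = 0.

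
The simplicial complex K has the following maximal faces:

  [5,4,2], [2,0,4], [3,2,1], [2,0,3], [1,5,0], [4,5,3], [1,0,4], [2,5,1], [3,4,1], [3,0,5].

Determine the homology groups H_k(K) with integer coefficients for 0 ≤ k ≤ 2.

H_0 ≅ Z,  H_1 ≅ Z_2,  H_2 = 0.

Order the vertices as 0 < 1 < 2 < 3 < 4 < 5. Listing each simplex with vertices in this order, K has dimension 2 with simplices:

  0-simplices (6): [0], [1], [2], [3], [4], [5]
  1-simplices (15): [0,1], [0,2], [0,3], [0,4], [0,5], [1,2], [1,3], [1,4], [1,5], [2,3], [2,4], [2,5], [3,4], [3,5], [4,5]
  2-simplices (10): [0,1,4], [0,1,5], [0,2,3], [0,2,4], [0,3,5], [1,2,3], [1,2,5], [1,3,4], [2,4,5], [3,4,5]

so the chain groups are C_0 ≅ Z^6, C_1 ≅ Z^15, C_2 ≅ Z^10.

Boundary ∂_1: C_1 → C_0 maps an edge to its endpoints' difference, ∂[p,q] = q − p. For instance
  ∂[1,3] = [3] − [1].
This gives a 6×15 integer matrix of rank 5; reducing to Smith normal form yields diagonal entries (1,1,1,1,1).

Boundary ∂_2: C_2 → C_1 sends each 2-simplex [p,q,r] to [q,r] − [p,r] + [p,q]. For instance
  ∂[0,3,5] = [3,5] − [0,5] + [0,3],
  ∂[0,2,3] = [2,3] − [0,3] + [0,2].
The 15×10 boundary matrix has rank 10 and Smith normal form diag(1,1,1,1,1,1,1,1,1,2).

Reading off H_k = ker ∂_k / im ∂_{k+1}:

  H_0: rank C_0 − rank ∂_1 = 6 − 5 = 1, and the invariant factors of ∂_1 are all 1, so H_0 ≅ Z.
  H_1: rank ker ∂_1 − rank ∂_2 = (15 − 5) − 10 = 0, and ∂_2 has invariant factor 2 > 1, so H_1 ≅ Z_2.
  H_2: rank ker ∂_2 − rank ∂_3 = (10 − 10) − 0 = 0, and there is no ∂_3, so H_2 ≅ 0.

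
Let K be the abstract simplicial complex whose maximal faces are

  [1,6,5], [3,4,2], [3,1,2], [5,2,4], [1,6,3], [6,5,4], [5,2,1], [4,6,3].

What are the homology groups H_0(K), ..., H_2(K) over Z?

We work with the vertex ordering 1 < 2 < 3 < 4 < 5 < 6. The simplices of K, each written with vertices in increasing order, are:

  0-simplices (6): [1], [2], [3], [4], [5], [6]
  1-simplices (12): [1,2], [1,3], [1,5], [1,6], [2,3], [2,4], [2,5], [3,4], [3,6], [4,5], [4,6], [5,6]
  2-simplices (8): [1,2,3], [1,2,5], [1,3,6], [1,5,6], [2,3,4], [2,4,5], [3,4,6], [4,5,6]

giving chain groups C_0 ≅ Z^6, C_1 ≅ Z^12, C_2 ≅ Z^8.

Boundary ∂_1: C_1 → C_0 is given by ∂[p,q] = [q] − [p]. For instance
  ∂[4,6] = [6] − [4].
The resulting 6×12 matrix has rank 5, and its Smith normal form has invariant factors (1,1,1,1,1).

The boundary map ∂_2: C_2 → C_1 sends each 2-simplex [p,q,r] to [q,r] − [p,r] + [p,q]. For instance
  ∂[2,4,5] = [4,5] − [2,5] + [2,4],
  ∂[2,3,4] = [3,4] − [2,4] + [2,3].
As a 12×8 matrix over Z this has rank 7, with invariant factors (1,1,1,1,1,1,1).

Computing H_k = (kernel of ∂_k) / (image of ∂_{k+1}):

  H_0: rank C_0 − rank ∂_1 = 6 − 5 = 1, and the invariant factors of ∂_1 are all 1, so H_0 = Z.
  H_1: rank ker ∂_1 − rank ∂_2 = (12 − 5) − 7 = 0, and the invariant factors of ∂_2 are all 1, so H_1 = 0.
  H_2: rank ker ∂_2 − rank ∂_3 = (8 − 7) − 0 = 1, and there is no ∂_3, so H_2 = Z.

As a check, the Euler characteristic is 6 − 12 + 8 = 2, which agrees with 1 − 0 + 1 = 2.
(K is a triangulation of the 2-sphere S^2.)

H_0 = Z,  H_1 = 0,  H_2 = Z.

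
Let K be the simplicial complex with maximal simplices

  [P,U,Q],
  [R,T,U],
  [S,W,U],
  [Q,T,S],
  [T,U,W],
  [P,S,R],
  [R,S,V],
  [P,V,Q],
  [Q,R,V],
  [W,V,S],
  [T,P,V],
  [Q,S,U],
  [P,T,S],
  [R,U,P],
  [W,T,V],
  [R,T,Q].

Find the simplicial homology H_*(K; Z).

Order the vertices as P < Q < R < S < T < U < V < W. Listing each simplex with vertices in this order, K has dimension 2 with simplices:

  0-simplices (8): P, Q, R, S, T, U, V, W
  1-simplices (24): PQ, PR, PS, PT, PU, PV, QR, QS, QT, QU, QV, RS, RT, RU, RV, ST, SU, SV, SW, TU, TV, TW, UW, VW
  2-simplices (16): PQU, PQV, PRS, PRU, PST, PTV, QRT, QRV, QST, QSU, RSV, RTU, SUW, SVW, TUW, TVW

giving chain groups C_0 ≅ Z^8, C_1 ≅ Z^24, C_2 ≅ Z^16.

Boundary ∂_1: C_1 → C_0 sends each edge [p,q] (with p < q) to q − p. For instance
  ∂PQ = Q − P.
As a 8×24 matrix over Z this has rank 7, with invariant factors (1,1,1,1,1,1,1).

∂_2: C_2 → C_1 maps a triangle to the signed sum of its edges. For instance
  ∂QRT = RT − QT + QR,
  ∂PRS = RS − PS + PR.
This gives a 24×16 integer matrix of rank 15; reducing to Smith normal form yields diagonal entries (1,1,1,1,1,1,1,1,1,1,1,1,1,1,1).

Now H_k = ker ∂_k / im ∂_{k+1}, so:

  H_0: rank C_0 − rank ∂_1 = 8 − 7 = 1, and the invariant factors of ∂_1 are all 1, so H_0 = Z.
  H_1: rank ker ∂_1 − rank ∂_2 = (24 − 7) − 15 = 2, and the invariant factors of ∂_2 are all 1, so H_1 = Z^2.
  H_2: rank ker ∂_2 − rank ∂_3 = (16 − 15) − 0 = 1, and there is no ∂_3, so H_2 = Z.

H_0 ≅ Z,  H_1 ≅ Z^2,  H_2 ≅ Z.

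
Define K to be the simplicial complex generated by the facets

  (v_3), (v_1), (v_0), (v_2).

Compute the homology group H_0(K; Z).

K has 4 vertices.
rank ∂_0 = 0, rank ∂_1 = 0 ⇒ b_0 = 4 − 0 − 0 = 4. So H_0 ≅ Z^4.

H_0 = Z^4.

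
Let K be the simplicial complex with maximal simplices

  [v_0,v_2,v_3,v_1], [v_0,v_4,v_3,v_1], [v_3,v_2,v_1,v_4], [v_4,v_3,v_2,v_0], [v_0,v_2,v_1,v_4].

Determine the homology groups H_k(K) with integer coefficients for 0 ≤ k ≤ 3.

H_0 = Z,  H_1 = 0,  H_2 = 0,  H_3 = Z.

Take the total order v_0 < v_1 < v_2 < v_3 < v_4 on the vertex set. Then K (dimension 3) consists of the simplices:

  0-simplices (5): [v_0], [v_1], [v_2], [v_3], [v_4]
  1-simplices (10): [v_0,v_1], [v_0,v_2], [v_0,v_3], [v_0,v_4], [v_1,v_2], [v_1,v_3], [v_1,v_4], [v_2,v_3], [v_2,v_4], [v_3,v_4]
  2-simplices (10): [v_0,v_1,v_2], [v_0,v_1,v_3], [v_0,v_1,v_4], [v_0,v_2,v_3], [v_0,v_2,v_4], [v_0,v_3,v_4], [v_1,v_2,v_3], [v_1,v_2,v_4], [v_1,v_3,v_4], [v_2,v_3,v_4]
  3-simplices (5): [v_0,v_1,v_2,v_3], [v_0,v_1,v_2,v_4], [v_0,v_1,v_3,v_4], [v_0,v_2,v_3,v_4], [v_1,v_2,v_3,v_4]

giving chain groups C_0 ≅ Z^5, C_1 ≅ Z^10, C_2 ≅ Z^10, C_3 ≅ Z^5.

Boundary ∂_1: C_1 → C_0 maps an edge to its endpoints' difference, ∂[p,q] = q − p.
The 5×10 boundary matrix has rank 4 and Smith normal form diag(1,1,1,1).

∂_2: C_2 → C_1 acts by ∂[p,q,r] = [q,r] − [p,r] + [p,q]. For instance
  ∂[v_1,v_2,v_4] = [v_2,v_4] − [v_1,v_4] + [v_1,v_2],
  ∂[v_0,v_1,v_2] = [v_1,v_2] − [v_0,v_2] + [v_0,v_1].
The resulting 10×10 matrix has rank 6, and its Smith normal form has invariant factors (1,1,1,1,1,1).

∂_3: C_3 → C_2 sends each 3-simplex σ to the alternating sum Σ_i (−1)^i (σ with its i-th vertex removed). For instance
  ∂[v_0,v_1,v_2,v_3] = [v_1,v_2,v_3] − [v_0,v_2,v_3] + [v_0,v_1,v_3] − [v_0,v_1,v_2],
  ∂[v_0,v_1,v_2,v_4] = [v_1,v_2,v_4] − [v_0,v_2,v_4] + [v_0,v_1,v_4] − [v_0,v_1,v_2].
The resulting 10×5 matrix has rank 4, and its Smith normal form has invariant factors (1,1,1,1).

Now H_k = ker ∂_k / im ∂_{k+1}, so:

  H_0: rank C_0 − rank ∂_1 = 5 − 4 = 1, and the invariant factors of ∂_1 are all 1, so H_0 = Z.
  H_1: rank ker ∂_1 − rank ∂_2 = (10 − 4) − 6 = 0, and the invariant factors of ∂_2 are all 1, so H_1 = 0.
  H_2: rank ker ∂_2 − rank ∂_3 = (10 − 6) − 4 = 0, and the invariant factors of ∂_3 are all 1, so H_2 = 0.
  H_3: rank ker ∂_3 − rank ∂_4 = (5 − 4) − 0 = 1, and there is no ∂_4, so H_3 = Z.

(K is a triangulation of the 3-sphere S^3.)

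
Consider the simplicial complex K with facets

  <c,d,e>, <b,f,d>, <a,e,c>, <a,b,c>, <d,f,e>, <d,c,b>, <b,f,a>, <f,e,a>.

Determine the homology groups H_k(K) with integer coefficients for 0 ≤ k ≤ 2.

H_0 ≅ Z,  H_1 = 0,  H_2 ≅ Z.

Order the vertices as a < b < c < d < e < f. Listing each simplex with vertices in this order, K has dimension 2 with simplices:

  0-simplices (6): a, b, c, d, e, f
  1-simplices (12): ab, ac, ae, af, bc, bd, bf, cd, ce, de, df, ef
  2-simplices (8): abc, abf, ace, aef, bcd, bdf, cde, def

giving chain groups C_0 ≅ Z^6, C_1 ≅ Z^12, C_2 ≅ Z^8.

Boundary ∂_1: C_1 → C_0 is given by ∂[p,q] = [q] − [p].
The resulting 6×12 matrix has rank 5, and its Smith normal form has invariant factors (1,1,1,1,1).

∂_2: C_2 → C_1 acts by ∂[p,q,r] = [q,r] − [p,r] + [p,q]. For instance
  ∂abf = bf − af + ab,
  ∂cde = de − ce + cd.
The 12×8 boundary matrix has rank 7 and Smith normal form diag(1,1,1,1,1,1,1).

Now H_k = ker ∂_k / im ∂_{k+1}, so:

  H_0: rank C_0 − rank ∂_1 = 6 − 5 = 1, and the invariant factors of ∂_1 are all 1, so H_0 = Z.
  H_1: rank ker ∂_1 − rank ∂_2 = (12 − 5) − 7 = 0, and the invariant factors of ∂_2 are all 1, so H_1 = 0.
  H_2: rank ker ∂_2 − rank ∂_3 = (8 − 7) − 0 = 1, and there is no ∂_3, so H_2 = Z.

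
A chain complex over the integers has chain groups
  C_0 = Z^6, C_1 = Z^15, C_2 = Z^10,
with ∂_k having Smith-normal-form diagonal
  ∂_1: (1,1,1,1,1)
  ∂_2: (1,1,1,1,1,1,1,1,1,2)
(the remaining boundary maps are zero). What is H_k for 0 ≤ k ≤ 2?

H_0: b_0 = 6 − 0 − 5 = 1; torsion from ∂_1 factors > 1: none. So H_0 ≅ Z.
H_1: b_1 = 15 − 5 − 10 = 0; torsion from ∂_2 factors > 1: [2]. So H_1 ≅ Z/2Z.
H_2: b_2 = 10 − 10 − 0 = 0; torsion from ∂_3 factors > 1: none. So H_2 ≅ 0.

H_0 ≅ Z,  H_1 ≅ Z/2Z,  H_2 = 0.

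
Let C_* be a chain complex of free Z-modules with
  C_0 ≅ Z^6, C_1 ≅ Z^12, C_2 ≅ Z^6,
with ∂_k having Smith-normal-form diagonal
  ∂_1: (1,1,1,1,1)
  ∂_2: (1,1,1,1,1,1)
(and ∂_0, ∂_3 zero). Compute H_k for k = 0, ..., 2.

H_0 = Z,  H_1 = Z,  H_2 = 0.

H_0: b_0 = 6 − 0 − 5 = 1; torsion from ∂_1 factors > 1: none. So H_0 = Z.
H_1: b_1 = 12 − 5 − 6 = 1; torsion from ∂_2 factors > 1: none. So H_1 = Z.
H_2: b_2 = 6 − 6 − 0 = 0; torsion from ∂_3 factors > 1: none. So H_2 = 0.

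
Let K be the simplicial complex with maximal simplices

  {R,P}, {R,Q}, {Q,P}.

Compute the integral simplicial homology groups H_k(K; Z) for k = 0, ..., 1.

H_0 ≅ Z,  H_1 ≅ Z.

We work with the vertex ordering P < Q < R. The simplices of K, each written with vertices in increasing order, are:

  0-simplices (3): P, Q, R
  1-simplices (3): PQ, PR, QR

Hence C_0 ≅ Z^3, C_1 ≅ Z^3.

The boundary map ∂_1: C_1 → C_0 sends each edge [p,q] (with p < q) to q − p.
As a 3×3 matrix over Z this has rank 2, with invariant factors (1,1).

Reading off H_k = ker ∂_k / im ∂_{k+1}:

  H_0: rank C_0 − rank ∂_1 = 3 − 2 = 1, and the invariant factors of ∂_1 are all 1, so H_0 ≅ Z.
  H_1: rank ker ∂_1 − rank ∂_2 = (3 − 2) − 0 = 1, and there is no ∂_2, so H_1 ≅ Z.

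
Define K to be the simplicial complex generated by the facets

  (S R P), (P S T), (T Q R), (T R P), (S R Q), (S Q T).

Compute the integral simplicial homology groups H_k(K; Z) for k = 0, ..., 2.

H_0 = Z,  H_1 = 0,  H_2 = Z.

Order the vertices as P < Q < R < S < T. Listing each simplex with vertices in this order, K has dimension 2 with simplices:

  0-simplices (5): P, Q, R, S, T
  1-simplices (9): PR, PS, PT, QR, QS, QT, RS, RT, ST
  2-simplices (6): PRS, PRT, PST, QRS, QRT, QST

so the chain groups are C_0 ≅ Z^5, C_1 ≅ Z^9, C_2 ≅ Z^6.

Boundary ∂_1: C_1 → C_0 maps an edge to its endpoints' difference, ∂[p,q] = q − p. For instance
  ∂RT = T − R.
The resulting 5×9 matrix has rank 4, and its Smith normal form has invariant factors (1,1,1,1).

∂_2: C_2 → C_1 acts by ∂[p,q,r] = [q,r] − [p,r] + [p,q]. For instance
  ∂PRS = RS − PS + PR,
  ∂QST = ST − QT + QS.
As a 9×6 matrix over Z this has rank 5, with invariant factors (1,1,1,1,1).

From H_k ≅ ker(∂_k) / im(∂_{k+1}) we obtain:

  H_0: rank C_0 − rank ∂_1 = 5 − 4 = 1, and the invariant factors of ∂_1 are all 1, so H_0 ≅ Z.
  H_1: rank ker ∂_1 − rank ∂_2 = (9 − 4) − 5 = 0, and the invariant factors of ∂_2 are all 1, so H_1 ≅ 0.
  H_2: rank ker ∂_2 − rank ∂_3 = (6 − 5) − 0 = 1, and there is no ∂_3, so H_2 ≅ Z.

(K is a triangulation of the 2-sphere S^2.)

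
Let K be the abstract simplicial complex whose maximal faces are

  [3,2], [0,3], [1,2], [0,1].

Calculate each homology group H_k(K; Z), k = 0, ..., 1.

H_0 ≅ Z,  H_1 ≅ Z.

Order the vertices as 0 < 1 < 2 < 3. Listing each simplex with vertices in this order, K has dimension 1 with simplices:

  0-simplices (4): [0], [1], [2], [3]
  1-simplices (4): [0,1], [0,3], [1,2], [2,3]

so the chain groups are C_0 ≅ Z^4, C_1 ≅ Z^4.

∂_1: C_1 → C_0 maps an edge to its endpoints' difference, ∂[p,q] = q − p.
As a 4×4 matrix over Z this has rank 3, with invariant factors (1,1,1).

Computing H_k = (kernel of ∂_k) / (image of ∂_{k+1}):

  H_0: rank C_0 − rank ∂_1 = 4 − 3 = 1, and the invariant factors of ∂_1 are all 1, so H_0 = Z.
  H_1: rank ker ∂_1 − rank ∂_2 = (4 − 3) − 0 = 1, and there is no ∂_2, so H_1 = Z.

As a check, the Euler characteristic is 4 − 4 = 0, which agrees with 1 − 1 = 0.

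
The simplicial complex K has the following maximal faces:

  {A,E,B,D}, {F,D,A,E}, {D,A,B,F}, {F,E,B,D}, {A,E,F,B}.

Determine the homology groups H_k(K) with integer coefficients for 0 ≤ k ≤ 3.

H_0 = Z,  H_1 = 0,  H_2 = 0,  H_3 = Z.

Fix the vertex order A < B < D < E < F and write every simplex with vertices in increasing order. Then dim K = 3 and the simplices of K are:

  0-simplices (5): A, B, D, E, F
  1-simplices (10): AB, AD, AE, AF, BD, BE, BF, DE, DF, EF
  2-simplices (10): ABD, ABE, ABF, ADE, ADF, AEF, BDE, BDF, BEF, DEF
  3-simplices (5): ABDE, ABDF, ABEF, ADEF, BDEF

Hence C_0 ≅ Z^5, C_1 ≅ Z^10, C_2 ≅ Z^10, C_3 ≅ Z^5.

Boundary ∂_1: C_1 → C_0 maps an edge to its endpoints' difference, ∂[p,q] = q − p.
The resulting 5×10 matrix has rank 4, and its Smith normal form has invariant factors (1,1,1,1).

The boundary map ∂_2: C_2 → C_1 sends each 2-simplex [p,q,r] to [q,r] − [p,r] + [p,q]. For instance
  ∂ADE = DE − AE + AD,
  ∂BEF = EF − BF + BE.
The 10×10 boundary matrix has rank 6 and Smith normal form diag(1,1,1,1,1,1).

∂_3: C_3 → C_2 sends each 3-simplex σ to the alternating sum Σ_i (−1)^i (σ with its i-th vertex removed). For instance
  ∂ABDF = BDF − ADF + ABF − ABD,
  ∂BDEF = DEF − BEF + BDF − BDE.
The resulting 10×5 matrix has rank 4, and its Smith normal form has invariant factors (1,1,1,1).

Computing H_k = (kernel of ∂_k) / (image of ∂_{k+1}):

  H_0: rank C_0 − rank ∂_1 = 5 − 4 = 1, and the invariant factors of ∂_1 are all 1, so H_0 ≅ Z.
  H_1: rank ker ∂_1 − rank ∂_2 = (10 − 4) − 6 = 0, and the invariant factors of ∂_2 are all 1, so H_1 ≅ 0.
  H_2: rank ker ∂_2 − rank ∂_3 = (10 − 6) − 4 = 0, and the invariant factors of ∂_3 are all 1, so H_2 ≅ 0.
  H_3: rank ker ∂_3 − rank ∂_4 = (5 − 4) − 0 = 1, and there is no ∂_4, so H_3 ≅ Z.

(K is a triangulation of the 3-sphere S^3.)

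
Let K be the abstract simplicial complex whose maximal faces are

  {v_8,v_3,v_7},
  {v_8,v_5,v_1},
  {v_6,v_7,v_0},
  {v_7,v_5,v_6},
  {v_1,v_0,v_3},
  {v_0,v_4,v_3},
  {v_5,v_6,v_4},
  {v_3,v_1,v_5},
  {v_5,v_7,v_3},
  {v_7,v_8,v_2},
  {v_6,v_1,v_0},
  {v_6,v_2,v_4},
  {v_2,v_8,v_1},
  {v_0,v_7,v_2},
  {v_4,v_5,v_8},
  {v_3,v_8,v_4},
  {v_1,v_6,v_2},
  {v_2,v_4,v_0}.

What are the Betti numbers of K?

b_0 = 1, b_1 = 1, b_2 = 0.

Fix the vertex order v_0 < v_1 < v_2 < v_3 < v_4 < v_5 < v_6 < v_7 < v_8 and write every simplex with vertices in increasing order. Then dim K = 2 and the simplices of K are:

  0-simplices (9): [v_0], [v_1], [v_2], [v_3], [v_4], [v_5], [v_6], [v_7], [v_8]
  1-simplices (27): (27 of them)
  2-simplices (18): (18 of them)

giving chain groups C_0 ≅ Z^9, C_1 ≅ Z^27, C_2 ≅ Z^18.

Boundary ∂_1: C_1 → C_0 is given by ∂[p,q] = [q] − [p]. For instance
  ∂[v_0,v_2] = [v_2] − [v_0].
This gives a 9×27 integer matrix of rank 8; reducing to Smith normal form yields diagonal entries (1,1,1,1,1,1,1,1).

The boundary map ∂_2: C_2 → C_1 acts by ∂[p,q,r] = [q,r] − [p,r] + [p,q]. For instance
  ∂[v_0,v_1,v_3] = [v_1,v_3] − [v_0,v_3] + [v_0,v_1],
  ∂[v_3,v_4,v_8] = [v_4,v_8] − [v_3,v_8] + [v_3,v_4].
The resulting 27×18 matrix has rank 18, and its Smith normal form has invariant factors (1,1,1,1,1,1,1,1,1,1,1,1,1,1,1,1,1,2).

Reading off H_k = ker ∂_k / im ∂_{k+1}:

  H_0: rank C_0 − rank ∂_1 = 9 − 8 = 1, and the invariant factors of ∂_1 are all 1, so H_0 ≅ Z.
  H_1: rank ker ∂_1 − rank ∂_2 = (27 − 8) − 18 = 1, and ∂_2 has invariant factor 2 > 1, so H_1 ≅ Z × Z/2.
  H_2: rank ker ∂_2 − rank ∂_3 = (18 − 18) − 0 = 0, and there is no ∂_3, so H_2 ≅ 0.

As a check, the Euler characteristic is 9 − 27 + 18 = 0, which agrees with 1 − 1 + 0 = 0.
(K is a triangulation of the Klein bottle.)

Hence the Betti numbers are b_0 = 1, b_1 = 1, b_2 = 0.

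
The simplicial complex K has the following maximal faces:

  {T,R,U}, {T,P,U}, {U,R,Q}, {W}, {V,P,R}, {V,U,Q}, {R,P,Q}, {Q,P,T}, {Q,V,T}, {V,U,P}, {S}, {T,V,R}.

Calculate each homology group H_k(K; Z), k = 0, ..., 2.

Fix the vertex order P < Q < R < S < T < U < V < W and write every simplex with vertices in increasing order. Then dim K = 2 and the simplices of K are:

  0-simplices (8): P, Q, R, S, T, U, V, W
  1-simplices (15): PQ, PR, PT, PU, PV, QR, QT, QU, QV, RT, RU, RV, TU, TV, UV
  2-simplices (10): PQR, PQT, PRV, PTU, PUV, QRU, QTV, QUV, RTU, RTV

Hence C_0 ≅ Z^8, C_1 ≅ Z^15, C_2 ≅ Z^10.

The boundary map ∂_1: C_1 → C_0 maps an edge to its endpoints' difference, ∂[p,q] = q − p. For instance
  ∂UV = V − U.
The resulting 8×15 matrix has rank 5, and its Smith normal form has invariant factors (1,1,1,1,1).

∂_2: C_2 → C_1 maps a triangle to the signed sum of its edges. For instance
  ∂PRV = RV − PV + PR,
  ∂QUV = UV − QV + QU.
The 15×10 boundary matrix has rank 10 and Smith normal form diag(1,1,1,1,1,1,1,1,1,2).

Computing H_k = (kernel of ∂_k) / (image of ∂_{k+1}):

  H_0: rank C_0 − rank ∂_1 = 8 − 5 = 3, and the invariant factors of ∂_1 are all 1, so H_0 = Z^3.
  H_1: rank ker ∂_1 − rank ∂_2 = (15 − 5) − 10 = 0, and ∂_2 has invariant factor 2 > 1, so H_1 = Z_2.
  H_2: rank ker ∂_2 − rank ∂_3 = (10 − 10) − 0 = 0, and there is no ∂_3, so H_2 = 0.

As a check, the Euler characteristic is 8 − 15 + 10 = 3, which agrees with 3 − 0 + 0 = 3.

H_0 = Z^3,  H_1 = Z_2,  H_2 = 0.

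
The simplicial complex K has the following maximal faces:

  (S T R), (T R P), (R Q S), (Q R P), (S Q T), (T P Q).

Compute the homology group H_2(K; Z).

H_2 ≅ Z.

K has 5 vertices, 9 edges, 6 triangles.
rank ∂_2 = 5, rank ∂_3 = 0 ⇒ b_2 = 6 − 5 − 0 = 1. So H_2 = Z.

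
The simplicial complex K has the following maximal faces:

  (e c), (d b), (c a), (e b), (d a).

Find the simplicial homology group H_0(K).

Order the vertices as a < b < c < d < e. Listing each simplex with vertices in this order, K has dimension 1 with simplices:

  0-simplices (5): a, b, c, d, e
  1-simplices (5): ac, ad, bd, be, ce

so the chain groups are C_0 ≅ Z^5, C_1 ≅ Z^5.

Boundary ∂_1: C_1 → C_0 is given by ∂[p,q] = [q] − [p].
As a 5×5 matrix over Z this has rank 4, with invariant factors (1,1,1,1).

From H_k ≅ ker(∂_k) / im(∂_{k+1}) we obtain:

  H_0: rank C_0 − rank ∂_1 = 5 − 4 = 1, and the invariant factors of ∂_1 are all 1, so H_0 ≅ Z.

H_0 ≅ Z.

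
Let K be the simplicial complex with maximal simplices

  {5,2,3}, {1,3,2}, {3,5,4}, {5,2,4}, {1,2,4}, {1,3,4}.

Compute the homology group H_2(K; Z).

Fix the vertex order 1 < 2 < 3 < 4 < 5 and write every simplex with vertices in increasing order. Then dim K = 2 and the simplices of K are:

  0-simplices (5): [1], [2], [3], [4], [5]
  1-simplices (9): [1,2], [1,3], [1,4], [2,3], [2,4], [2,5], [3,4], [3,5], [4,5]
  2-simplices (6): [1,2,3], [1,2,4], [1,3,4], [2,3,5], [2,4,5], [3,4,5]

Hence C_0 ≅ Z^5, C_1 ≅ Z^9, C_2 ≅ Z^6.

∂_1: C_1 → C_0 is given by ∂[p,q] = [q] − [p]. For instance
  ∂[1,4] = [4] − [1].
The resulting 5×9 matrix has rank 4, and its Smith normal form has invariant factors (1,1,1,1).

∂_2: C_2 → C_1 acts by ∂[p,q,r] = [q,r] − [p,r] + [p,q]. For instance
  ∂[1,3,4] = [3,4] − [1,4] + [1,3],
  ∂[2,4,5] = [4,5] − [2,5] + [2,4].
This gives a 9×6 integer matrix of rank 5; reducing to Smith normal form yields diagonal entries (1,1,1,1,1).

Reading off H_k = ker ∂_k / im ∂_{k+1}:

  H_2: rank ker ∂_2 − rank ∂_3 = (6 − 5) − 0 = 1, and there is no ∂_3, so H_2 = Z.

(K is a triangulation of the 2-sphere S^2.)

H_2 = Z.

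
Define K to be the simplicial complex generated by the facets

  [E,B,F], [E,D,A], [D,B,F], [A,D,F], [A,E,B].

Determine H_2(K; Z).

H_2 ≅ 0.

Take the total order A < B < D < E < F on the vertex set. Then K (dimension 2) consists of the simplices:

  0-simplices (5): A, B, D, E, F
  1-simplices (10): AB, AD, AE, AF, BD, BE, BF, DE, DF, EF
  2-simplices (5): ABE, ADE, ADF, BDF, BEF

Hence C_0 ≅ Z^5, C_1 ≅ Z^10, C_2 ≅ Z^5.

The boundary map ∂_1: C_1 → C_0 maps an edge to its endpoints' difference, ∂[p,q] = q − p. For instance
  ∂BE = E − B.
As a 5×10 matrix over Z this has rank 4, with invariant factors (1,1,1,1).

The boundary map ∂_2: C_2 → C_1 sends each 2-simplex [p,q,r] to [q,r] − [p,r] + [p,q]. For instance
  ∂BDF = DF − BF + BD,
  ∂ADF = DF − AF + AD.
The resulting 10×5 matrix has rank 5, and its Smith normal form has invariant factors (1,1,1,1,1).

Reading off H_k = ker ∂_k / im ∂_{k+1}:

  H_2: rank ker ∂_2 − rank ∂_3 = (5 − 5) − 0 = 0, and there is no ∂_3, so H_2 = 0.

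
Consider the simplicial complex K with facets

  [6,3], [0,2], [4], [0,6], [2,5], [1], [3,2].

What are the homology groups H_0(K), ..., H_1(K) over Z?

H_0 = Z^3,  H_1 = Z.

Fix the vertex order 0 < 1 < 2 < 3 < 4 < 5 < 6 and write every simplex with vertices in increasing order. Then dim K = 1 and the simplices of K are:

  0-simplices (7): [0], [1], [2], [3], [4], [5], [6]
  1-simplices (5): [0,2], [0,6], [2,3], [2,5], [3,6]

giving chain groups C_0 ≅ Z^7, C_1 ≅ Z^5.

Boundary ∂_1: C_1 → C_0 sends each edge [p,q] (with p < q) to q − p. For instance
  ∂[0,6] = [6] − [0].
The 7×5 boundary matrix has rank 4 and Smith normal form diag(1,1,1,1).

Computing H_k = (kernel of ∂_k) / (image of ∂_{k+1}):

  H_0: rank C_0 − rank ∂_1 = 7 − 4 = 3, and the invariant factors of ∂_1 are all 1, so H_0 = Z^3.
  H_1: rank ker ∂_1 − rank ∂_2 = (5 − 4) − 0 = 1, and there is no ∂_2, so H_1 = Z.

As a check, the Euler characteristic is 7 − 5 = 2, which agrees with 3 − 1 = 2.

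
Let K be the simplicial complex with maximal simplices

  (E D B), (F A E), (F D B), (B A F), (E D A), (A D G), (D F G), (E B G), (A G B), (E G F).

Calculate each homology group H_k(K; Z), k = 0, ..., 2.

Order the vertices as A < B < D < E < F < G. Listing each simplex with vertices in this order, K has dimension 2 with simplices:

  0-simplices (6): A, B, D, E, F, G
  1-simplices (15): AB, AD, AE, AF, AG, BD, BE, BF, BG, DE, DF, DG, EF, EG, FG
  2-simplices (10): ABF, ABG, ADE, ADG, AEF, BDE, BDF, BEG, DFG, EFG

giving chain groups C_0 ≅ Z^6, C_1 ≅ Z^15, C_2 ≅ Z^10.

Boundary ∂_1: C_1 → C_0 maps an edge to its endpoints' difference, ∂[p,q] = q − p.
The resulting 6×15 matrix has rank 5, and its Smith normal form has invariant factors (1,1,1,1,1).

∂_2: C_2 → C_1 acts by ∂[p,q,r] = [q,r] − [p,r] + [p,q]. For instance
  ∂ABF = BF − AF + AB,
  ∂AEF = EF − AF + AE.
The 15×10 boundary matrix has rank 10 and Smith normal form diag(1,1,1,1,1,1,1,1,1,2).

Reading off H_k = ker ∂_k / im ∂_{k+1}:

  H_0: rank C_0 − rank ∂_1 = 6 − 5 = 1, and the invariant factors of ∂_1 are all 1, so H_0 = Z.
  H_1: rank ker ∂_1 − rank ∂_2 = (15 − 5) − 10 = 0, and ∂_2 has invariant factor 2 > 1, so H_1 = Z/2.
  H_2: rank ker ∂_2 − rank ∂_3 = (10 − 10) − 0 = 0, and there is no ∂_3, so H_2 = 0.

H_0 ≅ Z,  H_1 ≅ Z/2,  H_2 = 0.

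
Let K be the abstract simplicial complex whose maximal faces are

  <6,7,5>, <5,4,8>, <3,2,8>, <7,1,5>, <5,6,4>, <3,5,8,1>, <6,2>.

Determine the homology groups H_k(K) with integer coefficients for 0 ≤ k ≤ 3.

H_0 = Z,  H_1 = Z,  H_2 = 0,  H_3 = 0.

K has 8 vertices, 16 edges, 9 triangles, 1 3-simplex.
rank ∂_0 = 0, rank ∂_1 = 7 ⇒ b_0 = 8 − 0 − 7 = 1; all invariant factors of ∂_1 are 1 so no torsion. So H_0 = Z.
rank ∂_1 = 7, rank ∂_2 = 8 ⇒ b_1 = 16 − 7 − 8 = 1; all invariant factors of ∂_2 are 1 so no torsion. So H_1 = Z.
rank ∂_2 = 8, rank ∂_3 = 1 ⇒ b_2 = 9 − 8 − 1 = 0; all invariant factors of ∂_3 are 1 so no torsion. So H_2 = 0.
rank ∂_3 = 1, rank ∂_4 = 0 ⇒ b_3 = 1 − 1 − 0 = 0. So H_3 = 0.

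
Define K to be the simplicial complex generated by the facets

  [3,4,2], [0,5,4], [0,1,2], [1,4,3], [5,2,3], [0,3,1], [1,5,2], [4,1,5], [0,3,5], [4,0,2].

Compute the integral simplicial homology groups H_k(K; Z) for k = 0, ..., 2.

H_0 ≅ Z,  H_1 ≅ Z/2Z,  H_2 = 0.

Fix the vertex order 0 < 1 < 2 < 3 < 4 < 5 and write every simplex with vertices in increasing order. Then dim K = 2 and the simplices of K are:

  0-simplices (6): [0], [1], [2], [3], [4], [5]
  1-simplices (15): [0,1], [0,2], [0,3], [0,4], [0,5], [1,2], [1,3], [1,4], [1,5], [2,3], [2,4], [2,5], [3,4], [3,5], [4,5]
  2-simplices (10): [0,1,2], [0,1,3], [0,2,4], [0,3,5], [0,4,5], [1,2,5], [1,3,4], [1,4,5], [2,3,4], [2,3,5]

so the chain groups are C_0 ≅ Z^6, C_1 ≅ Z^15, C_2 ≅ Z^10.

The boundary map ∂_1: C_1 → C_0 sends each edge [p,q] (with p < q) to q − p. For instance
  ∂[3,4] = [4] − [3].
The 6×15 boundary matrix has rank 5 and Smith normal form diag(1,1,1,1,1).

Boundary ∂_2: C_2 → C_1 acts by ∂[p,q,r] = [q,r] − [p,r] + [p,q]. For instance
  ∂[2,3,4] = [3,4] − [2,4] + [2,3],
  ∂[2,3,5] = [3,5] − [2,5] + [2,3].
The 15×10 boundary matrix has rank 10 and Smith normal form diag(1,1,1,1,1,1,1,1,1,2).

Computing H_k = (kernel of ∂_k) / (image of ∂_{k+1}):

  H_0: rank C_0 − rank ∂_1 = 6 − 5 = 1, and the invariant factors of ∂_1 are all 1, so H_0 ≅ Z.
  H_1: rank ker ∂_1 − rank ∂_2 = (15 − 5) − 10 = 0, and ∂_2 has invariant factor 2 > 1, so H_1 ≅ Z/2Z.
  H_2: rank ker ∂_2 − rank ∂_3 = (10 − 10) − 0 = 0, and there is no ∂_3, so H_2 ≅ 0.

(K is a triangulation of the real projective plane RP^2.)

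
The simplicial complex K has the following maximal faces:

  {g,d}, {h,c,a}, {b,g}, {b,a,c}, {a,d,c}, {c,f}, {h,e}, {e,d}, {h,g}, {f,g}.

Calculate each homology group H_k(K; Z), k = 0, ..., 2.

H_0 ≅ Z,  H_1 ≅ Z^4,  H_2 = 0.

Take the total order a < b < c < d < e < f < g < h on the vertex set. Then K (dimension 2) consists of the simplices:

  0-simplices (8): a, b, c, d, e, f, g, h
  1-simplices (14): ab, ac, ad, ah, bc, bg, cd, cf, ch, de, dg, eh, fg, gh
  2-simplices (3): abc, acd, ach

so the chain groups are C_0 ≅ Z^8, C_1 ≅ Z^14, C_2 ≅ Z^3.

Boundary ∂_1: C_1 → C_0 sends each edge [p,q] (with p < q) to q − p. For instance
  ∂ac = c − a.
The 8×14 boundary matrix has rank 7 and Smith normal form diag(1,1,1,1,1,1,1).

∂_2: C_2 → C_1 maps a triangle to the signed sum of its edges. For instance
  ∂abc = bc − ac + ab,
  ∂acd = cd − ad + ac.
The resulting 14×3 matrix has rank 3, and its Smith normal form has invariant factors (1,1,1).

From H_k ≅ ker(∂_k) / im(∂_{k+1}) we obtain:

  H_0: rank C_0 − rank ∂_1 = 8 − 7 = 1, and the invariant factors of ∂_1 are all 1, so H_0 ≅ Z.
  H_1: rank ker ∂_1 − rank ∂_2 = (14 − 7) − 3 = 4, and the invariant factors of ∂_2 are all 1, so H_1 ≅ Z^4.
  H_2: rank ker ∂_2 − rank ∂_3 = (3 − 3) − 0 = 0, and there is no ∂_3, so H_2 ≅ 0.

As a check, the Euler characteristic is 8 − 14 + 3 = -3, which agrees with 1 − 4 + 0 = -3.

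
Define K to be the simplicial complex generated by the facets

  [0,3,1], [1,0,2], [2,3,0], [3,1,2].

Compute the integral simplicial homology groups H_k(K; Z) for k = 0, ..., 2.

We work with the vertex ordering 0 < 1 < 2 < 3. The simplices of K, each written with vertices in increasing order, are:

  0-simplices (4): [0], [1], [2], [3]
  1-simplices (6): [0,1], [0,2], [0,3], [1,2], [1,3], [2,3]
  2-simplices (4): [0,1,2], [0,1,3], [0,2,3], [1,2,3]

Hence C_0 ≅ Z^4, C_1 ≅ Z^6, C_2 ≅ Z^4.

∂_1: C_1 → C_0 maps an edge to its endpoints' difference, ∂[p,q] = q − p. For instance
  ∂[2,3] = [3] − [2].
As a 4×6 matrix over Z this has rank 3, with invariant factors (1,1,1).

The boundary map ∂_2: C_2 → C_1 maps a triangle to the signed sum of its edges. For instance
  ∂[0,1,2] = [1,2] − [0,2] + [0,1],
  ∂[1,2,3] = [2,3] − [1,3] + [1,2].
The 6×4 boundary matrix has rank 3 and Smith normal form diag(1,1,1).

Reading off H_k = ker ∂_k / im ∂_{k+1}:

  H_0: rank C_0 − rank ∂_1 = 4 − 3 = 1, and the invariant factors of ∂_1 are all 1, so H_0 = Z.
  H_1: rank ker ∂_1 − rank ∂_2 = (6 − 3) − 3 = 0, and the invariant factors of ∂_2 are all 1, so H_1 = 0.
  H_2: rank ker ∂_2 − rank ∂_3 = (4 − 3) − 0 = 1, and there is no ∂_3, so H_2 = Z.

H_0 = Z,  H_1 = 0,  H_2 = Z.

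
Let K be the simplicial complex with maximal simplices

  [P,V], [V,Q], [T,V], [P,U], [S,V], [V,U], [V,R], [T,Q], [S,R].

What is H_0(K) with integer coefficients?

H_0 = Z.

Take the total order P < Q < R < S < T < U < V on the vertex set. Then K (dimension 1) consists of the simplices:

  0-simplices (7): P, Q, R, S, T, U, V
  1-simplices (9): PU, PV, QT, QV, RS, RV, SV, TV, UV

Hence C_0 ≅ Z^7, C_1 ≅ Z^9.

∂_1: C_1 → C_0 maps an edge to its endpoints' difference, ∂[p,q] = q − p. For instance
  ∂QT = T − Q.
The 7×9 boundary matrix has rank 6 and Smith normal form diag(1,1,1,1,1,1).

Now H_k = ker ∂_k / im ∂_{k+1}, so:

  H_0: rank C_0 − rank ∂_1 = 7 − 6 = 1, and the invariant factors of ∂_1 are all 1, so H_0 = Z.

(K is a triangulation of a wedge of 3 circles.)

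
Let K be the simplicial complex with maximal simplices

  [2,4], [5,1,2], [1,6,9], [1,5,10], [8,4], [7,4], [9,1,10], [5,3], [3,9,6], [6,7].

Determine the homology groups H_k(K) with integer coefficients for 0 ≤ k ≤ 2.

Fix the vertex order 1 < 2 < 3 < 4 < 5 < 6 < 7 < 8 < 9 < 10 and write every simplex with vertices in increasing order. Then dim K = 2 and the simplices of K are:

  0-simplices (10): [1], [2], [3], [4], [5], [6], [7], [8], [9], [10]
  1-simplices (16): [1,2], [1,5], [1,6], [1,9], [1,10], [2,4], [2,5], [3,5], [3,6], [3,9], [4,7], [4,8], [5,10], [6,7], [6,9], [9,10]
  2-simplices (5): [1,2,5], [1,5,10], [1,6,9], [1,9,10], [3,6,9]

Hence C_0 ≅ Z^10, C_1 ≅ Z^16, C_2 ≅ Z^5.

∂_1: C_1 → C_0 is given by ∂[p,q] = [q] − [p].
The 10×16 boundary matrix has rank 9 and Smith normal form diag(1,1,1,1,1,1,1,1,1).

Boundary ∂_2: C_2 → C_1 acts by ∂[p,q,r] = [q,r] − [p,r] + [p,q]. For instance
  ∂[1,2,5] = [2,5] − [1,5] + [1,2],
  ∂[1,5,10] = [5,10] − [1,10] + [1,5].
The resulting 16×5 matrix has rank 5, and its Smith normal form has invariant factors (1,1,1,1,1).

Now H_k = ker ∂_k / im ∂_{k+1}, so:

  H_0: rank C_0 − rank ∂_1 = 10 − 9 = 1, and the invariant factors of ∂_1 are all 1, so H_0 ≅ Z.
  H_1: rank ker ∂_1 − rank ∂_2 = (16 − 9) − 5 = 2, and the invariant factors of ∂_2 are all 1, so H_1 ≅ Z^2.
  H_2: rank ker ∂_2 − rank ∂_3 = (5 − 5) − 0 = 0, and there is no ∂_3, so H_2 ≅ 0.

H_0 ≅ Z,  H_1 ≅ Z^2,  H_2 = 0.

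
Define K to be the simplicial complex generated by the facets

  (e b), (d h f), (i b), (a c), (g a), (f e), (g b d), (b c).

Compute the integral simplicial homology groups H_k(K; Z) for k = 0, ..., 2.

Order the vertices as a < b < c < d < e < f < g < h < i. Listing each simplex with vertices in this order, K has dimension 2 with simplices:

  0-simplices (9): a, b, c, d, e, f, g, h, i
  1-simplices (12): ac, ag, bc, bd, be, bg, bi, df, dg, dh, ef, fh
  2-simplices (2): bdg, dfh

so the chain groups are C_0 ≅ Z^9, C_1 ≅ Z^12, C_2 ≅ Z^2.

∂_1: C_1 → C_0 maps an edge to its endpoints' difference, ∂[p,q] = q − p. For instance
  ∂ag = g − a.
The 9×12 boundary matrix has rank 8 and Smith normal form diag(1,1,1,1,1,1,1,1).

∂_2: C_2 → C_1 maps a triangle to the signed sum of its edges. For instance
  ∂bdg = dg − bg + bd,
  ∂dfh = fh − dh + df.
As a 12×2 matrix over Z this has rank 2, with invariant factors (1,1).

Now H_k = ker ∂_k / im ∂_{k+1}, so:

  H_0: rank C_0 − rank ∂_1 = 9 − 8 = 1, and the invariant factors of ∂_1 are all 1, so H_0 = Z.
  H_1: rank ker ∂_1 − rank ∂_2 = (12 − 8) − 2 = 2, and the invariant factors of ∂_2 are all 1, so H_1 = Z^2.
  H_2: rank ker ∂_2 − rank ∂_3 = (2 − 2) − 0 = 0, and there is no ∂_3, so H_2 = 0.

H_0 = Z,  H_1 = Z^2,  H_2 = 0.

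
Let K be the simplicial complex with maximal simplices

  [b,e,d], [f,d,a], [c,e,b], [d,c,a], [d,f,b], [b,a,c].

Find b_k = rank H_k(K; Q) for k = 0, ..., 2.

We work with the vertex ordering a < b < c < d < e < f. The simplices of K, each written with vertices in increasing order, are:

  0-simplices (6): a, b, c, d, e, f
  1-simplices (12): ab, ac, ad, af, bc, bd, be, bf, cd, ce, de, df
  2-simplices (6): abc, acd, adf, bce, bde, bdf

so the chain groups are C_0 ≅ Z^6, C_1 ≅ Z^12, C_2 ≅ Z^6.

Boundary ∂_1: C_1 → C_0 maps an edge to its endpoints' difference, ∂[p,q] = q − p. For instance
  ∂de = e − d.
The resulting 6×12 matrix has rank 5, and its Smith normal form has invariant factors (1,1,1,1,1).

The boundary map ∂_2: C_2 → C_1 acts by ∂[p,q,r] = [q,r] − [p,r] + [p,q]. For instance
  ∂abc = bc − ac + ab,
  ∂bdf = df − bf + bd.
The resulting 12×6 matrix has rank 6, and its Smith normal form has invariant factors (1,1,1,1,1,1).

Computing H_k = (kernel of ∂_k) / (image of ∂_{k+1}):

  H_0: rank C_0 − rank ∂_1 = 6 − 5 = 1, and the invariant factors of ∂_1 are all 1, so H_0 ≅ Z.
  H_1: rank ker ∂_1 − rank ∂_2 = (12 − 5) − 6 = 1, and the invariant factors of ∂_2 are all 1, so H_1 ≅ Z.
  H_2: rank ker ∂_2 − rank ∂_3 = (6 − 6) − 0 = 0, and there is no ∂_3, so H_2 ≅ 0.

As a check, the Euler characteristic is 6 − 12 + 6 = 0, which agrees with 1 − 1 + 0 = 0.
(K is a triangulation of the cylinder S^1 x I.)

Hence the Betti numbers are b_0 = 1, b_1 = 1, b_2 = 0.

b_0 = 1, b_1 = 1, b_2 = 0.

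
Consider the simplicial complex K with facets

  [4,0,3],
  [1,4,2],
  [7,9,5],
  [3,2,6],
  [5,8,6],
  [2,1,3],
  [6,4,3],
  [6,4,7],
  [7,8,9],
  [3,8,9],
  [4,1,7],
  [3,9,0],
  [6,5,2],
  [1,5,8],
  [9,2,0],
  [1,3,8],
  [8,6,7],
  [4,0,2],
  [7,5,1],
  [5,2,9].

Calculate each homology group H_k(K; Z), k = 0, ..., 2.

Take the total order 0 < 1 < 2 < 3 < 4 < 5 < 6 < 7 < 8 < 9 on the vertex set. Then K (dimension 2) consists of the simplices:

  0-simplices (10): [0], [1], [2], [3], [4], [5], [6], [7], [8], [9]
  1-simplices (30): (30 of them)
  2-simplices (20): (20 of them)

so the chain groups are C_0 ≅ Z^10, C_1 ≅ Z^30, C_2 ≅ Z^20.

The boundary map ∂_1: C_1 → C_0 is given by ∂[p,q] = [q] − [p]. For instance
  ∂[2,5] = [5] − [2].
This gives a 10×30 integer matrix of rank 9; reducing to Smith normal form yields diagonal entries (1,1,1,1,1,1,1,1,1).

The boundary map ∂_2: C_2 → C_1 sends each 2-simplex [p,q,r] to [q,r] − [p,r] + [p,q]. For instance
  ∂[5,7,9] = [7,9] − [5,9] + [5,7],
  ∂[6,7,8] = [7,8] − [6,8] + [6,7].
As a 30×20 matrix over Z this has rank 20, with invariant factors (1,1,1,1,1,1,1,1,1,1,1,1,1,1,1,1,1,1,1,2).

Reading off H_k = ker ∂_k / im ∂_{k+1}:

  H_0: rank C_0 − rank ∂_1 = 10 − 9 = 1, and the invariant factors of ∂_1 are all 1, so H_0 ≅ Z.
  H_1: rank ker ∂_1 − rank ∂_2 = (30 − 9) − 20 = 1, and ∂_2 has invariant factor 2 > 1, so H_1 ≅ Z ⊕ Z/2Z.
  H_2: rank ker ∂_2 − rank ∂_3 = (20 − 20) − 0 = 0, and there is no ∂_3, so H_2 ≅ 0.

H_0 ≅ Z,  H_1 ≅ Z ⊕ Z/2Z,  H_2 = 0.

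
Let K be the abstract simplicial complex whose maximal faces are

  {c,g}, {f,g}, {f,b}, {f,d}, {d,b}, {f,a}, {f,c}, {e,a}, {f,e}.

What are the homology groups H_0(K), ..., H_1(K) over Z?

H_0 ≅ Z,  H_1 ≅ Z^3.

Take the total order a < b < c < d < e < f < g on the vertex set. Then K (dimension 1) consists of the simplices:

  0-simplices (7): a, b, c, d, e, f, g
  1-simplices (9): ae, af, bd, bf, cf, cg, df, ef, fg

so the chain groups are C_0 ≅ Z^7, C_1 ≅ Z^9.

∂_1: C_1 → C_0 sends each edge [p,q] (with p < q) to q − p. For instance
  ∂ef = f − e.
This gives a 7×9 integer matrix of rank 6; reducing to Smith normal form yields diagonal entries (1,1,1,1,1,1).

Reading off H_k = ker ∂_k / im ∂_{k+1}:

  H_0: rank C_0 − rank ∂_1 = 7 − 6 = 1, and the invariant factors of ∂_1 are all 1, so H_0 = Z.
  H_1: rank ker ∂_1 − rank ∂_2 = (9 − 6) − 0 = 3, and there is no ∂_2, so H_1 = Z^3.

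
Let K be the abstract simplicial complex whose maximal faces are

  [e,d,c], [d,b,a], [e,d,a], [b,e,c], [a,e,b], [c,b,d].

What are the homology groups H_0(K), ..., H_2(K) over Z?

Order the vertices as a < b < c < d < e. Listing each simplex with vertices in this order, K has dimension 2 with simplices:

  0-simplices (5): a, b, c, d, e
  1-simplices (9): ab, ad, ae, bc, bd, be, cd, ce, de
  2-simplices (6): abd, abe, ade, bcd, bce, cde

Hence C_0 ≅ Z^5, C_1 ≅ Z^9, C_2 ≅ Z^6.

Boundary ∂_1: C_1 → C_0 sends each edge [p,q] (with p < q) to q − p. For instance
  ∂de = e − d.
This gives a 5×9 integer matrix of rank 4; reducing to Smith normal form yields diagonal entries (1,1,1,1).

The boundary map ∂_2: C_2 → C_1 sends each 2-simplex [p,q,r] to [q,r] − [p,r] + [p,q]. For instance
  ∂bce = ce − be + bc,
  ∂abe = be − ae + ab.
The 9×6 boundary matrix has rank 5 and Smith normal form diag(1,1,1,1,1).

Reading off H_k = ker ∂_k / im ∂_{k+1}:

  H_0: rank C_0 − rank ∂_1 = 5 − 4 = 1, and the invariant factors of ∂_1 are all 1, so H_0 = Z.
  H_1: rank ker ∂_1 − rank ∂_2 = (9 − 4) − 5 = 0, and the invariant factors of ∂_2 are all 1, so H_1 = 0.
  H_2: rank ker ∂_2 − rank ∂_3 = (6 − 5) − 0 = 1, and there is no ∂_3, so H_2 = Z.

H_0 ≅ Z,  H_1 = 0,  H_2 ≅ Z.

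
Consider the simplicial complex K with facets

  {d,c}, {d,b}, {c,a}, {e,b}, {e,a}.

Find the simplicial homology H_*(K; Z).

H_0 = Z,  H_1 = Z.

Order the vertices as a < b < c < d < e. Listing each simplex with vertices in this order, K has dimension 1 with simplices:

  0-simplices (5): a, b, c, d, e
  1-simplices (5): ac, ae, bd, be, cd

Hence C_0 ≅ Z^5, C_1 ≅ Z^5.

∂_1: C_1 → C_0 maps an edge to its endpoints' difference, ∂[p,q] = q − p. For instance
  ∂bd = d − b.
As a 5×5 matrix over Z this has rank 4, with invariant factors (1,1,1,1).

Now H_k = ker ∂_k / im ∂_{k+1}, so:

  H_0: rank C_0 − rank ∂_1 = 5 − 4 = 1, and the invariant factors of ∂_1 are all 1, so H_0 ≅ Z.
  H_1: rank ker ∂_1 − rank ∂_2 = (5 − 4) − 0 = 1, and there is no ∂_2, so H_1 ≅ Z.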